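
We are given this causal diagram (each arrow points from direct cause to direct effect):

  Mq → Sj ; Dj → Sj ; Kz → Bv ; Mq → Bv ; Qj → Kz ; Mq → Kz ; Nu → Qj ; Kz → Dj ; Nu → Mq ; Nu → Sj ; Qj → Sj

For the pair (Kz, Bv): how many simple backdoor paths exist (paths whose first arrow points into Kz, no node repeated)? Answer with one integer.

5

A backdoor path from Kz to Bv is any simple undirected path whose first edge points into Kz (i.e. leaves Kz via a parent).
Parents of Kz: {Mq, Qj}.
Enumerating:
  P1: Kz <- Qj <- Nu -> Mq -> Bv
  P2: Kz <- Qj <- Nu -> Sj <- Mq -> Bv
  P3: Kz <- Qj -> Sj <- Nu -> Mq -> Bv
  P4: Kz <- Qj -> Sj <- Mq -> Bv
  P5: Kz <- Mq -> Bv
That exhausts the simple backdoor paths. Count: 5.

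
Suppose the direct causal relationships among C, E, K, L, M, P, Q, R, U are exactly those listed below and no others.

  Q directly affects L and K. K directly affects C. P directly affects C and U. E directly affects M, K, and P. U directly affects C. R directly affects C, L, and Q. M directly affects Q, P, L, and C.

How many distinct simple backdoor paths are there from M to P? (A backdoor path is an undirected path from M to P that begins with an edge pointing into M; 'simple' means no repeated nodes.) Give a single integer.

A backdoor path from M to P is any simple undirected path whose first edge points into M (i.e. leaves M via a parent).
Parents of M: {E}.
Enumerating:
  P1: M <- E -> K <- Q <- R -> C <- P
  P2: M <- E -> K <- Q <- R -> C <- U <- P
  P3: M <- E -> K <- Q -> L <- R -> C <- P
  P4: M <- E -> K <- Q -> L <- R -> C <- U <- P
  P5: M <- E -> K -> C <- P
  P6: M <- E -> K -> C <- U <- P
  P7: M <- E -> P
That exhausts the simple backdoor paths. Count: 7.

7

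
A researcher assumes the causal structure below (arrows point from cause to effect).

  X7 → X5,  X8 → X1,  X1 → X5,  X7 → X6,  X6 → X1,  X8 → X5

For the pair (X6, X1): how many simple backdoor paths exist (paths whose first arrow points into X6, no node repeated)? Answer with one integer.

A backdoor path from X6 to X1 is any simple undirected path whose first edge points into X6 (i.e. leaves X6 via a parent).
Parents of X6: {X7}.
Enumerating:
  P1: X6 <- X7 -> X5 <- X8 -> X1
  P2: X6 <- X7 -> X5 <- X1
That exhausts the simple backdoor paths. Count: 2.

2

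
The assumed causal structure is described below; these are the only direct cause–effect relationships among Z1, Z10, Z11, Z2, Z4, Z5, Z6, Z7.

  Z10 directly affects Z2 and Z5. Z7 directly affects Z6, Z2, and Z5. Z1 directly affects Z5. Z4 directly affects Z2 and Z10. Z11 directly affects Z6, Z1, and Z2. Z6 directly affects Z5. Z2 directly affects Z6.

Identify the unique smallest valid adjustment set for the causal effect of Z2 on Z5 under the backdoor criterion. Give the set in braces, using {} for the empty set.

{Z10, Z11, Z7}

Variables eligible for adjustment (non-descendants of Z2, excluding Z2 and Z5): {Z1, Z10, Z11, Z4, Z7}.
Backdoor paths from Z2 to Z5:
  P1: Z2 <- Z4 -> Z10 -> Z5
  P2: Z2 <- Z7 -> Z6 <- Z11 -> Z1 -> Z5
  P3: Z2 <- Z7 -> Z6 -> Z5
  P4: Z2 <- Z7 -> Z5
  P5: Z2 <- Z11 -> Z6 <- Z7 -> Z5
  P6: Z2 <- Z11 -> Z6 -> Z5
  P7: Z2 <- Z11 -> Z1 -> Z5
  P8: Z2 <- Z10 -> Z5
The empty set is not sufficient: P1 (Z2 <- Z4 -> Z10 -> Z5) has no collider blocking it and no conditioned non-collider, so it is open.
Try {Z10, Z11, Z7}:
  P1: blocked at chain node Z10 ∈ conditioning set.
  P2: blocked at fork node Z7 ∈ conditioning set.
  P3: blocked at fork node Z7 ∈ conditioning set.
  P4: blocked at fork node Z7 ∈ conditioning set.
  P5: blocked at fork node Z11 ∈ conditioning set.
  P6: blocked at fork node Z11 ∈ conditioning set.
  P7: blocked at fork node Z11 ∈ conditioning set.
  P8: blocked at fork node Z10 ∈ conditioning set.
{Z10, Z11, Z7} contains no descendant of Z2 and blocks every backdoor path.
Every element of {Z10, Z11, Z7} is needed (dropping Z10 leaves P1 open; dropping Z11 leaves P6 open; dropping Z7 leaves P3 open), so no proper subset is valid.
Among all size-3 subsets of the eligible variables, only {Z10, Z11, Z7} blocks every backdoor path, so it is the unique smallest valid adjustment set.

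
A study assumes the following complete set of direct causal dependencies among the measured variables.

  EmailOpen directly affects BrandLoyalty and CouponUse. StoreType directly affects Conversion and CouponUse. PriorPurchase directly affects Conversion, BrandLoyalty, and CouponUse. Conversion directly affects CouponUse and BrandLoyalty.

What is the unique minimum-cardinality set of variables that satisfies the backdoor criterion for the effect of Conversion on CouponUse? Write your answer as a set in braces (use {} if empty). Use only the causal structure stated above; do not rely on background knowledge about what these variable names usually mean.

{PriorPurchase, StoreType}

Variables eligible for adjustment (non-descendants of Conversion, excluding Conversion and CouponUse): {EmailOpen, PriorPurchase, StoreType}.
Backdoor paths from Conversion to CouponUse:
  P1: Conversion <- PriorPurchase -> BrandLoyalty <- EmailOpen -> CouponUse
  P2: Conversion <- PriorPurchase -> CouponUse
  P3: Conversion <- StoreType -> CouponUse
The empty set is not sufficient: P2 (Conversion <- PriorPurchase -> CouponUse) has no collider blocking it and no conditioned non-collider, so it is open.
Try {PriorPurchase, StoreType}:
  P1: blocked at fork node PriorPurchase ∈ conditioning set.
  P2: blocked at fork node PriorPurchase ∈ conditioning set.
  P3: blocked at fork node StoreType ∈ conditioning set.
{PriorPurchase, StoreType} contains no descendant of Conversion and blocks every backdoor path.
Every element of {PriorPurchase, StoreType} is needed (dropping PriorPurchase leaves P2 open; dropping StoreType leaves P3 open), so no proper subset is valid.
Among all size-2 subsets of the eligible variables, only {PriorPurchase, StoreType} blocks every backdoor path, so it is the unique smallest valid adjustment set.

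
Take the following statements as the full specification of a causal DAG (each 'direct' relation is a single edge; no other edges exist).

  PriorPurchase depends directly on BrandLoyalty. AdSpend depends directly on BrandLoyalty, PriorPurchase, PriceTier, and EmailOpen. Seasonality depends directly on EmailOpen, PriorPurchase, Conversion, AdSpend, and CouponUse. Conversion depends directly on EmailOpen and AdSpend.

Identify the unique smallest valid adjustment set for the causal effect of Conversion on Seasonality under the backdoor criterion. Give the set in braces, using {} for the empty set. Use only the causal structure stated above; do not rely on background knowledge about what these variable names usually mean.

{AdSpend, EmailOpen}

Variables eligible for adjustment (non-descendants of Conversion, excluding Conversion and Seasonality): {AdSpend, BrandLoyalty, CouponUse, EmailOpen, PriceTier, PriorPurchase}.
Backdoor paths from Conversion to Seasonality:
  P1: Conversion <- EmailOpen -> AdSpend <- BrandLoyalty -> PriorPurchase -> Seasonality
  P2: Conversion <- EmailOpen -> AdSpend <- PriorPurchase -> Seasonality
  P3: Conversion <- EmailOpen -> AdSpend -> Seasonality
  P4: Conversion <- EmailOpen -> Seasonality
  P5: Conversion <- AdSpend <- BrandLoyalty -> PriorPurchase -> Seasonality
  P6: Conversion <- AdSpend <- EmailOpen -> Seasonality
  P7: Conversion <- AdSpend <- PriorPurchase -> Seasonality
  P8: Conversion <- AdSpend -> Seasonality
The empty set is not sufficient: P3 (Conversion <- EmailOpen -> AdSpend -> Seasonality) has no collider blocking it and no conditioned non-collider, so it is open.
Try {AdSpend, EmailOpen}:
  P1: blocked at fork node EmailOpen ∈ conditioning set.
  P2: blocked at fork node EmailOpen ∈ conditioning set.
  P3: blocked at fork node EmailOpen ∈ conditioning set.
  P4: blocked at fork node EmailOpen ∈ conditioning set.
  P5: blocked at chain node AdSpend ∈ conditioning set.
  P6: blocked at chain node AdSpend ∈ conditioning set.
  P7: blocked at chain node AdSpend ∈ conditioning set.
  P8: blocked at fork node AdSpend ∈ conditioning set.
{AdSpend, EmailOpen} contains no descendant of Conversion and blocks every backdoor path.
Every element of {AdSpend, EmailOpen} is needed (dropping AdSpend leaves P5 open; dropping EmailOpen leaves P1 open), so no proper subset is valid.
Among all size-2 subsets of the eligible variables, only {AdSpend, EmailOpen} blocks every backdoor path, so it is the unique smallest valid adjustment set.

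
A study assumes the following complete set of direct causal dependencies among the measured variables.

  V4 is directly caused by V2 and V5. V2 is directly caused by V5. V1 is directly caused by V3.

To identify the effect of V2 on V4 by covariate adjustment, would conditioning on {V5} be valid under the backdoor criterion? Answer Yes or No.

Backdoor paths from V2 to V4 (paths whose first edge points into V2):
  P1: V2 <- V5 -> V4
Condition 1 (no descendant of V2 in the set): holds — descendants of V2 are {V4}; none are in {V5}.
Condition 2 (every backdoor path blocked by {V5}):
  P1: blocked at fork node V5 ∈ conditioning set.
{V5} satisfies the backdoor criterion.

Yes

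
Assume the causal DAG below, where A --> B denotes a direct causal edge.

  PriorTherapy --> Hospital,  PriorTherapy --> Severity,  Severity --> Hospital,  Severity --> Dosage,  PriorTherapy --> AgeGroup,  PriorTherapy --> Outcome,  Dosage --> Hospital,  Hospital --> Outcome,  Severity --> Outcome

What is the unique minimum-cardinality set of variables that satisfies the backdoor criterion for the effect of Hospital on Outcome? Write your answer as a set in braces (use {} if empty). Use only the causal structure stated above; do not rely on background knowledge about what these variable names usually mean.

Variables eligible for adjustment (non-descendants of Hospital, excluding Hospital and Outcome): {AgeGroup, Dosage, PriorTherapy, Severity}.
Backdoor paths from Hospital to Outcome:
  P1: Hospital <- PriorTherapy -> Severity -> Outcome
  P2: Hospital <- PriorTherapy -> Outcome
  P3: Hospital <- Severity <- PriorTherapy -> Outcome
  P4: Hospital <- Severity -> Outcome
  P5: Hospital <- Dosage <- Severity <- PriorTherapy -> Outcome
  P6: Hospital <- Dosage <- Severity -> Outcome
The empty set is not sufficient: P1 (Hospital <- PriorTherapy -> Severity -> Outcome) has no collider blocking it and no conditioned non-collider, so it is open.
Try {PriorTherapy, Severity}:
  P1: blocked at fork node PriorTherapy ∈ conditioning set.
  P2: blocked at fork node PriorTherapy ∈ conditioning set.
  P3: blocked at chain node Severity ∈ conditioning set.
  P4: blocked at fork node Severity ∈ conditioning set.
  P5: blocked at chain node Severity ∈ conditioning set.
  P6: blocked at fork node Severity ∈ conditioning set.
{PriorTherapy, Severity} contains no descendant of Hospital and blocks every backdoor path.
Every element of {PriorTherapy, Severity} is needed (dropping PriorTherapy leaves P2 open; dropping Severity leaves P4 open), so no proper subset is valid.
Among all size-2 subsets of the eligible variables, only {PriorTherapy, Severity} blocks every backdoor path, so it is the unique smallest valid adjustment set.

{PriorTherapy, Severity}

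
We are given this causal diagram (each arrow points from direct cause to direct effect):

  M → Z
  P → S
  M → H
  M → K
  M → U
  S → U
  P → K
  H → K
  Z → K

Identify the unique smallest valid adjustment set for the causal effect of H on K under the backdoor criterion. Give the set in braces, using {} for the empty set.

{M}

Variables eligible for adjustment (non-descendants of H, excluding H and K): {M, P, S, U, Z}.
Backdoor paths from H to K:
  P1: H <- M -> U <- S <- P -> K
  P2: H <- M -> Z -> K
  P3: H <- M -> K
The empty set is not sufficient: P2 (H <- M -> Z -> K) has no collider blocking it and no conditioned non-collider, so it is open.
Try {M}:
  P1: blocked at fork node M ∈ conditioning set.
  P2: blocked at fork node M ∈ conditioning set.
  P3: blocked at fork node M ∈ conditioning set.
{M} contains no descendant of H and blocks every backdoor path.
No other singleton works — e.g. {P} leaves P2 open — so {M} is the unique smallest valid adjustment set.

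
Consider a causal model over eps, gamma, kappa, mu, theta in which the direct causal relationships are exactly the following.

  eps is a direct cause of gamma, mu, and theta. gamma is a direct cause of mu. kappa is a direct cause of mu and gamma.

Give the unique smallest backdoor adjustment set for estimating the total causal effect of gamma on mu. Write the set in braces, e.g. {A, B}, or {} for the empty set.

Variables eligible for adjustment (non-descendants of gamma, excluding gamma and mu): {eps, kappa, theta}.
Backdoor paths from gamma to mu:
  P1: gamma <- eps -> mu
  P2: gamma <- kappa -> mu
The empty set is not sufficient: P1 (gamma <- eps -> mu) has no collider blocking it and no conditioned non-collider, so it is open.
Try {eps, kappa}:
  P1: blocked at fork node eps ∈ conditioning set.
  P2: blocked at fork node kappa ∈ conditioning set.
{eps, kappa} contains no descendant of gamma and blocks every backdoor path.
Every element of {eps, kappa} is needed (dropping eps leaves P1 open; dropping kappa leaves P2 open), so no proper subset is valid.
Among all size-2 subsets of the eligible variables, only {eps, kappa} blocks every backdoor path, so it is the unique smallest valid adjustment set.

{eps, kappa}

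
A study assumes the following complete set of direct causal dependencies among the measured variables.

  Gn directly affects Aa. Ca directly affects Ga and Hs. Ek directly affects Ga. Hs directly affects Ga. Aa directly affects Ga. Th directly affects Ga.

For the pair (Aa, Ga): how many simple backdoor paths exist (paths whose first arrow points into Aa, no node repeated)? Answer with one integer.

A backdoor path from Aa to Ga is any simple undirected path whose first edge points into Aa (i.e. leaves Aa via a parent).
Parents of Aa: {Gn}.
No simple path from any parent of Aa reaches Ga without revisiting Aa, so there are no backdoor paths.

0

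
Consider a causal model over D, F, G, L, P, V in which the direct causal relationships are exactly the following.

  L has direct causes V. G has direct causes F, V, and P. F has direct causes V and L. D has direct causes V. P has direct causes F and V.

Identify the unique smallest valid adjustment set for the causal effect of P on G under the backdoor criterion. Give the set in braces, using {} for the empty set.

{F, V}

Variables eligible for adjustment (non-descendants of P, excluding P and G): {D, F, L, V}.
Backdoor paths from P to G:
  P1: P <- V -> L -> F -> G
  P2: P <- V -> F -> G
  P3: P <- V -> G
  P4: P <- F <- V -> G
  P5: P <- F <- L <- V -> G
  P6: P <- F -> G
The empty set is not sufficient: P1 (P <- V -> L -> F -> G) has no collider blocking it and no conditioned non-collider, so it is open.
Try {F, V}:
  P1: blocked at fork node V ∈ conditioning set.
  P2: blocked at fork node V ∈ conditioning set.
  P3: blocked at fork node V ∈ conditioning set.
  P4: blocked at chain node F ∈ conditioning set.
  P5: blocked at chain node F ∈ conditioning set.
  P6: blocked at fork node F ∈ conditioning set.
{F, V} contains no descendant of P and blocks every backdoor path.
Every element of {F, V} is needed (dropping F leaves P6 open; dropping V leaves P3 open), so no proper subset is valid.
Among all size-2 subsets of the eligible variables, only {F, V} blocks every backdoor path, so it is the unique smallest valid adjustment set.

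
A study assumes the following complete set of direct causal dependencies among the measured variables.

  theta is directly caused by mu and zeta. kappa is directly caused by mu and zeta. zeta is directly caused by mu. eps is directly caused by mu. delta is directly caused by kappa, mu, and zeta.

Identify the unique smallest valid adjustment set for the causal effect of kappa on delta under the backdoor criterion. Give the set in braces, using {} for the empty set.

{mu, zeta}

Variables eligible for adjustment (non-descendants of kappa, excluding kappa and delta): {eps, mu, theta, zeta}.
Backdoor paths from kappa to delta:
  P1: kappa <- mu -> zeta -> delta
  P2: kappa <- mu -> delta
  P3: kappa <- mu -> theta <- zeta -> delta
  P4: kappa <- zeta <- mu -> delta
  P5: kappa <- zeta -> delta
  P6: kappa <- zeta -> theta <- mu -> delta
The empty set is not sufficient: P1 (kappa <- mu -> zeta -> delta) has no collider blocking it and no conditioned non-collider, so it is open.
Try {mu, zeta}:
  P1: blocked at fork node mu ∈ conditioning set.
  P2: blocked at fork node mu ∈ conditioning set.
  P3: blocked at fork node mu ∈ conditioning set.
  P4: blocked at chain node zeta ∈ conditioning set.
  P5: blocked at fork node zeta ∈ conditioning set.
  P6: blocked at fork node zeta ∈ conditioning set.
{mu, zeta} contains no descendant of kappa and blocks every backdoor path.
Every element of {mu, zeta} is needed (dropping mu leaves P2 open; dropping zeta leaves P5 open), so no proper subset is valid.
Among all size-2 subsets of the eligible variables, only {mu, zeta} blocks every backdoor path, so it is the unique smallest valid adjustment set.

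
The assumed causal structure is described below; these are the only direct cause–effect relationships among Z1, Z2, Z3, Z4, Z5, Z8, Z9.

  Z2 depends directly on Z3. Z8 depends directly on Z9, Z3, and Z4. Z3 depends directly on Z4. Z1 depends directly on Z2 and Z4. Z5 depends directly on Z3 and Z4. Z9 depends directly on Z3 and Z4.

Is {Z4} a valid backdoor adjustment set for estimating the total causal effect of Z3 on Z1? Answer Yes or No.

Backdoor paths from Z3 to Z1 (paths whose first edge points into Z3):
  P1: Z3 <- Z4 -> Z1
Condition 1 (no descendant of Z3 in the set): holds — descendants of Z3 are {Z1, Z2, Z5, Z8, Z9}; none are in {Z4}.
Condition 2 (every backdoor path blocked by {Z4}):
  P1: blocked at fork node Z4 ∈ conditioning set.
{Z4} satisfies the backdoor criterion.

Yes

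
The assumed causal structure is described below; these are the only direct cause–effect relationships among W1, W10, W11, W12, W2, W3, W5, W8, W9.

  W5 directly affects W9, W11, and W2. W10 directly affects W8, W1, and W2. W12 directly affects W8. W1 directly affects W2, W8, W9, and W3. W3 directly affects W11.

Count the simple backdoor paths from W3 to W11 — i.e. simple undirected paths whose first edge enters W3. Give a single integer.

A backdoor path from W3 to W11 is any simple undirected path whose first edge points into W3 (i.e. leaves W3 via a parent).
Parents of W3: {W1}.
Enumerating:
  P1: W3 <- W1 <- W10 -> W2 <- W5 -> W11
  P2: W3 <- W1 -> W8 <- W10 -> W2 <- W5 -> W11
  P3: W3 <- W1 -> W2 <- W5 -> W11
  P4: W3 <- W1 -> W9 <- W5 -> W11
That exhausts the simple backdoor paths. Count: 4.

4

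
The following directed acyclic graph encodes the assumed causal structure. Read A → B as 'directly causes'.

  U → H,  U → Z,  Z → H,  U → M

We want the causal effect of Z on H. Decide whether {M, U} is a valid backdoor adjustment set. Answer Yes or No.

Backdoor paths from Z to H (paths whose first edge points into Z):
  P1: Z <- U -> H
Condition 1 (no descendant of Z in the set): holds — descendants of Z are {H}; none are in {M, U}.
Condition 2 (every backdoor path blocked by {M, U}):
  P1: blocked at fork node U ∈ conditioning set.
{M, U} satisfies the backdoor criterion.

Yes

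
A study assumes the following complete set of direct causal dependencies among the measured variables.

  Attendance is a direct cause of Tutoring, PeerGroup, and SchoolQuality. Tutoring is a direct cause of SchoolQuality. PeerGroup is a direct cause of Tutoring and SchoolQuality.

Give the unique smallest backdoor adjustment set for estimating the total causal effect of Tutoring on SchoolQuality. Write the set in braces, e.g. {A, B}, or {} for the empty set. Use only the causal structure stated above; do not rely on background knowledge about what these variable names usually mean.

Variables eligible for adjustment (non-descendants of Tutoring, excluding Tutoring and SchoolQuality): {Attendance, PeerGroup}.
Backdoor paths from Tutoring to SchoolQuality:
  P1: Tutoring <- Attendance -> PeerGroup -> SchoolQuality
  P2: Tutoring <- Attendance -> SchoolQuality
  P3: Tutoring <- PeerGroup <- Attendance -> SchoolQuality
  P4: Tutoring <- PeerGroup -> SchoolQuality
The empty set is not sufficient: P1 (Tutoring <- Attendance -> PeerGroup -> SchoolQuality) has no collider blocking it and no conditioned non-collider, so it is open.
Try {Attendance, PeerGroup}:
  P1: blocked at fork node Attendance ∈ conditioning set.
  P2: blocked at fork node Attendance ∈ conditioning set.
  P3: blocked at chain node PeerGroup ∈ conditioning set.
  P4: blocked at fork node PeerGroup ∈ conditioning set.
{Attendance, PeerGroup} contains no descendant of Tutoring and blocks every backdoor path.
Every element of {Attendance, PeerGroup} is needed (dropping Attendance leaves P2 open; dropping PeerGroup leaves P4 open), so no proper subset is valid.
Among all size-2 subsets of the eligible variables, only {Attendance, PeerGroup} blocks every backdoor path, so it is the unique smallest valid adjustment set.

{Attendance, PeerGroup}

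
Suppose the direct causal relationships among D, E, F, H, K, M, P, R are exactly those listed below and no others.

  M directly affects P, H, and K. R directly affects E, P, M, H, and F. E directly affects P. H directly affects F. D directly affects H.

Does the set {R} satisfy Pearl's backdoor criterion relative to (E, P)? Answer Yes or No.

Backdoor paths from E to P (paths whose first edge points into E):
  P1: E <- R -> M -> P
  P2: E <- R -> H <- M -> P
  P3: E <- R -> P
  P4: E <- R -> F <- H <- M -> P
Condition 1 (no descendant of E in the set): holds — descendants of E are {P}; none are in {R}.
Condition 2 (every backdoor path blocked by {R}):
  P1: blocked at fork node R ∈ conditioning set.
  P2: blocked at fork node R ∈ conditioning set.
  P3: blocked at fork node R ∈ conditioning set.
  P4: blocked at fork node R ∈ conditioning set.
{R} satisfies the backdoor criterion.

Yes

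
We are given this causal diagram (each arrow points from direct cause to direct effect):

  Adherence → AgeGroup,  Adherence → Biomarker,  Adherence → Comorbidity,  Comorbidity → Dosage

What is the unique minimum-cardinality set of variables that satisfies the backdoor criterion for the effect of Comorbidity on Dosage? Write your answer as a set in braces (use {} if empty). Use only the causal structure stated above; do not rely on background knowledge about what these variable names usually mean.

{}

Variables eligible for adjustment (non-descendants of Comorbidity, excluding Comorbidity and Dosage): {Adherence, AgeGroup, Biomarker}.
Backdoor paths from Comorbidity to Dosage:
  (none)
With no backdoor paths the empty set already satisfies the criterion, and it is trivially minimal.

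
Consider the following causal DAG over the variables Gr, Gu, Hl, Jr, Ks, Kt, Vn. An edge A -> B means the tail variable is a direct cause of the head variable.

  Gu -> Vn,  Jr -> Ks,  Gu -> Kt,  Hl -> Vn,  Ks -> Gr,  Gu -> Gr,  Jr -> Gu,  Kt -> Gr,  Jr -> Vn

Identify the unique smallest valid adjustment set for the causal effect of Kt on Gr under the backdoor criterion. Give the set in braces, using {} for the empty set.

{Gu}

Variables eligible for adjustment (non-descendants of Kt, excluding Kt and Gr): {Gu, Hl, Jr, Ks, Vn}.
Backdoor paths from Kt to Gr:
  P1: Kt <- Gu <- Jr -> Ks -> Gr
  P2: Kt <- Gu -> Vn <- Jr -> Ks -> Gr
  P3: Kt <- Gu -> Gr
The empty set is not sufficient: P1 (Kt <- Gu <- Jr -> Ks -> Gr) has no collider blocking it and no conditioned non-collider, so it is open.
Try {Gu}:
  P1: blocked at chain node Gu ∈ conditioning set.
  P2: blocked at fork node Gu ∈ conditioning set.
  P3: blocked at fork node Gu ∈ conditioning set.
{Gu} contains no descendant of Kt and blocks every backdoor path.
No other singleton works — e.g. {Jr} leaves P3 open — so {Gu} is the unique smallest valid adjustment set.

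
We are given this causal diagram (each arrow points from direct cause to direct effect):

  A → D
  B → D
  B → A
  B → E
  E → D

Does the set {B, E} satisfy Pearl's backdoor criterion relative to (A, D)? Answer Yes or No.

Backdoor paths from A to D (paths whose first edge points into A):
  P1: A <- B -> E -> D
  P2: A <- B -> D
Condition 1 (no descendant of A in the set): holds — descendants of A are {D}; none are in {B, E}.
Condition 2 (every backdoor path blocked by {B, E}):
  P1: blocked at fork node B ∈ conditioning set.
  P2: blocked at fork node B ∈ conditioning set.
{B, E} satisfies the backdoor criterion.

Yes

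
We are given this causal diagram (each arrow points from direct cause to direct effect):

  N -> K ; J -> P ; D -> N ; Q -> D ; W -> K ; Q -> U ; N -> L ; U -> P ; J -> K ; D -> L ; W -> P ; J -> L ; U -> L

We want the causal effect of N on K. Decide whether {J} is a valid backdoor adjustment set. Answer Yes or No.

Backdoor paths from N to K (paths whose first edge points into N):
  P1: N <- D <- Q -> U -> P <- W -> K
  P2: N <- D <- Q -> U -> P <- J -> K
  P3: N <- D <- Q -> U -> L <- J -> P <- W -> K
  P4: N <- D <- Q -> U -> L <- J -> K
  P5: N <- D -> L <- U -> P <- W -> K
  P6: N <- D -> L <- U -> P <- J -> K
  P7: N <- D -> L <- J -> P <- W -> K
  P8: N <- D -> L <- J -> K
Condition 1 (no descendant of N in the set): holds — descendants of N are {K, L}; none are in {J}.
Condition 2 (every backdoor path blocked by {J}):
  P1: blocked at collider P (neither it nor any descendant is in the conditioning set).
  P2: blocked at collider P (neither it nor any descendant is in the conditioning set).
  P3: blocked at collider L (neither it nor any descendant is in the conditioning set).
  P4: blocked at collider L (neither it nor any descendant is in the conditioning set).
  P5: blocked at collider L (neither it nor any descendant is in the conditioning set).
  P6: blocked at collider L (neither it nor any descendant is in the conditioning set).
  P7: blocked at collider L (neither it nor any descendant is in the conditioning set).
  P8: blocked at collider L (neither it nor any descendant is in the conditioning set).
{J} satisfies the backdoor criterion.

Yes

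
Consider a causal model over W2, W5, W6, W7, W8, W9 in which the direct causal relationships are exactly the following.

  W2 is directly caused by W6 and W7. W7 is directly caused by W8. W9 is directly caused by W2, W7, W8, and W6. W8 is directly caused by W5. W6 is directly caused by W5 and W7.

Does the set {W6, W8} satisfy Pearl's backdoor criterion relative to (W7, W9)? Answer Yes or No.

No

Backdoor paths from W7 to W9 (paths whose first edge points into W7):
  P1: W7 <- W8 <- W5 -> W6 -> W2 -> W9
  P2: W7 <- W8 <- W5 -> W6 -> W9
  P3: W7 <- W8 -> W9
Condition 1 (no descendant of W7 in the set): FAILS — W6 is a descendant of W7.
Condition 2 (every backdoor path blocked by {W6, W8}):
  P1: blocked at chain node W8 ∈ conditioning set.
  P2: blocked at chain node W8 ∈ conditioning set.
  P3: blocked at fork node W8 ∈ conditioning set.
{W6, W8} does not satisfy the backdoor criterion.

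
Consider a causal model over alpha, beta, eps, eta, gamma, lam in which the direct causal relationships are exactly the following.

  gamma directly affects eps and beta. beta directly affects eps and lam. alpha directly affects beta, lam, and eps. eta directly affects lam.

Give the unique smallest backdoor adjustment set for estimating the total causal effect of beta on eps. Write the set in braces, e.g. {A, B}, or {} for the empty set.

{alpha, gamma}

Variables eligible for adjustment (non-descendants of beta, excluding beta and eps): {alpha, eta, gamma}.
Backdoor paths from beta to eps:
  P1: beta <- gamma -> eps
  P2: beta <- alpha -> eps
The empty set is not sufficient: P1 (beta <- gamma -> eps) has no collider blocking it and no conditioned non-collider, so it is open.
Try {alpha, gamma}:
  P1: blocked at fork node gamma ∈ conditioning set.
  P2: blocked at fork node alpha ∈ conditioning set.
{alpha, gamma} contains no descendant of beta and blocks every backdoor path.
Every element of {alpha, gamma} is needed (dropping alpha leaves P2 open; dropping gamma leaves P1 open), so no proper subset is valid.
Among all size-2 subsets of the eligible variables, only {alpha, gamma} blocks every backdoor path, so it is the unique smallest valid adjustment set.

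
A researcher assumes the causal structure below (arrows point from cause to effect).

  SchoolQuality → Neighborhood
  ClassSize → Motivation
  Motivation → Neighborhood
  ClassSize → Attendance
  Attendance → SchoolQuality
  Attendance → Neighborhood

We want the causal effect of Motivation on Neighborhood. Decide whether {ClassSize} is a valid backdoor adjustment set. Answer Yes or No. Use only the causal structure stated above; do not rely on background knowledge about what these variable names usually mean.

Backdoor paths from Motivation to Neighborhood (paths whose first edge points into Motivation):
  P1: Motivation <- ClassSize -> Attendance -> SchoolQuality -> Neighborhood
  P2: Motivation <- ClassSize -> Attendance -> Neighborhood
Condition 1 (no descendant of Motivation in the set): holds — descendants of Motivation are {Neighborhood}; none are in {ClassSize}.
Condition 2 (every backdoor path blocked by {ClassSize}):
  P1: blocked at fork node ClassSize ∈ conditioning set.
  P2: blocked at fork node ClassSize ∈ conditioning set.
{ClassSize} satisfies the backdoor criterion.

Yes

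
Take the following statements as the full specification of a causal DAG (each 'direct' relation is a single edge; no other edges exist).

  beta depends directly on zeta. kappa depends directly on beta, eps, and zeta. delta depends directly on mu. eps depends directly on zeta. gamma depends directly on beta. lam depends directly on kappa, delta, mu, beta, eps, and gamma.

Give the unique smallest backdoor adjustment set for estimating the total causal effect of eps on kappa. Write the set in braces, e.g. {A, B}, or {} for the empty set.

{zeta}

Variables eligible for adjustment (non-descendants of eps, excluding eps and kappa): {beta, delta, gamma, mu, zeta}.
Backdoor paths from eps to kappa:
  P1: eps <- zeta -> beta -> gamma -> lam <- kappa
  P2: eps <- zeta -> beta -> kappa
  P3: eps <- zeta -> beta -> lam <- kappa
  P4: eps <- zeta -> kappa
The empty set is not sufficient: P2 (eps <- zeta -> beta -> kappa) has no collider blocking it and no conditioned non-collider, so it is open.
Try {zeta}:
  P1: blocked at fork node zeta ∈ conditioning set.
  P2: blocked at fork node zeta ∈ conditioning set.
  P3: blocked at fork node zeta ∈ conditioning set.
  P4: blocked at fork node zeta ∈ conditioning set.
{zeta} contains no descendant of eps and blocks every backdoor path.
No other singleton works — e.g. {beta} leaves P4 open — so {zeta} is the unique smallest valid adjustment set.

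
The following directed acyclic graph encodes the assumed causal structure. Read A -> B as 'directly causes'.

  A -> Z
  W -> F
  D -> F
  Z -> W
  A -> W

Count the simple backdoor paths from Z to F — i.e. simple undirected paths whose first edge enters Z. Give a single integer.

A backdoor path from Z to F is any simple undirected path whose first edge points into Z (i.e. leaves Z via a parent).
Parents of Z: {A}.
Enumerating:
  P1: Z <- A -> W -> F
That exhausts the simple backdoor paths. Count: 1.

1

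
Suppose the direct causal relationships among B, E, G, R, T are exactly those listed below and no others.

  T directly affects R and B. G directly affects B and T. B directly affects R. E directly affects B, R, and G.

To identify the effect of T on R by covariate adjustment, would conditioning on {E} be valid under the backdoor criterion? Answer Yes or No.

Backdoor paths from T to R (paths whose first edge points into T):
  P1: T <- G <- E -> B -> R
  P2: T <- G <- E -> R
  P3: T <- G -> B <- E -> R
  P4: T <- G -> B -> R
Condition 1 (no descendant of T in the set): holds — descendants of T are {B, R}; none are in {E}.
Condition 2 (every backdoor path blocked by {E}):
  P1: blocked at fork node E ∈ conditioning set.
  P2: blocked at fork node E ∈ conditioning set.
  P3: blocked at collider B (neither it nor any descendant is in the conditioning set).
  P4: open — no interior node is in the conditioning set.
{E} does not satisfy the backdoor criterion.

No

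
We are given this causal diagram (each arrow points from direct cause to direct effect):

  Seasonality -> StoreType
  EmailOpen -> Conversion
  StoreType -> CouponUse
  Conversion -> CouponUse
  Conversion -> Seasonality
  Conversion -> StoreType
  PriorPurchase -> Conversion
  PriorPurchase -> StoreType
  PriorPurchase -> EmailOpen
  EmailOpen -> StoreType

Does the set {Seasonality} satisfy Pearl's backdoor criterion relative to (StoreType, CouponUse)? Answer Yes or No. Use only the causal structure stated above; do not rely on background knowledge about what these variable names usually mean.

No

Backdoor paths from StoreType to CouponUse (paths whose first edge points into StoreType):
  P1: StoreType <- PriorPurchase -> EmailOpen -> Conversion -> CouponUse
  P2: StoreType <- PriorPurchase -> Conversion -> CouponUse
  P3: StoreType <- EmailOpen <- PriorPurchase -> Conversion -> CouponUse
  P4: StoreType <- EmailOpen -> Conversion -> CouponUse
  P5: StoreType <- Conversion -> CouponUse
  P6: StoreType <- Seasonality <- Conversion -> CouponUse
Condition 1 (no descendant of StoreType in the set): holds — descendants of StoreType are {CouponUse}; none are in {Seasonality}.
Condition 2 (every backdoor path blocked by {Seasonality}):
  P1: open — no interior node is in the conditioning set.
  P2: open — no interior node is in the conditioning set.
  P3: open — no interior node is in the conditioning set.
  P4: open — no interior node is in the conditioning set.
  P5: open — no interior node is in the conditioning set.
  P6: blocked at chain node Seasonality ∈ conditioning set.
{Seasonality} does not satisfy the backdoor criterion.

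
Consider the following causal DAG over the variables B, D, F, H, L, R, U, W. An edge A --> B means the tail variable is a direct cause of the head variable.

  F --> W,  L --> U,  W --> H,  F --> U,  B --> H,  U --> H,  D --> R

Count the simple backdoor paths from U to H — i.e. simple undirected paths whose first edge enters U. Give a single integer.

A backdoor path from U to H is any simple undirected path whose first edge points into U (i.e. leaves U via a parent).
Parents of U: {F, L}.
Enumerating:
  P1: U <- F -> W -> H
That exhausts the simple backdoor paths. Count: 1.

1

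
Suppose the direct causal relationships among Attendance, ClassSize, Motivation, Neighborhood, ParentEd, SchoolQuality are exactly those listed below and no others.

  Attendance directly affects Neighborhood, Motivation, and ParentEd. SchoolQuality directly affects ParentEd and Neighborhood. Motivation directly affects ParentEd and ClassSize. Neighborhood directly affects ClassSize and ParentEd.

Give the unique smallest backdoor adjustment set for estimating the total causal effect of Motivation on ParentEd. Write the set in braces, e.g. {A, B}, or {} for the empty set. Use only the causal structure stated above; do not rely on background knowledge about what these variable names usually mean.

{Attendance}

Variables eligible for adjustment (non-descendants of Motivation, excluding Motivation and ParentEd): {Attendance, Neighborhood, SchoolQuality}.
Backdoor paths from Motivation to ParentEd:
  P1: Motivation <- Attendance -> Neighborhood <- SchoolQuality -> ParentEd
  P2: Motivation <- Attendance -> Neighborhood -> ParentEd
  P3: Motivation <- Attendance -> ParentEd
The empty set is not sufficient: P2 (Motivation <- Attendance -> Neighborhood -> ParentEd) has no collider blocking it and no conditioned non-collider, so it is open.
Try {Attendance}:
  P1: blocked at fork node Attendance ∈ conditioning set.
  P2: blocked at fork node Attendance ∈ conditioning set.
  P3: blocked at fork node Attendance ∈ conditioning set.
{Attendance} contains no descendant of Motivation and blocks every backdoor path.
No other singleton works — e.g. {SchoolQuality} leaves P2 open — so {Attendance} is the unique smallest valid adjustment set.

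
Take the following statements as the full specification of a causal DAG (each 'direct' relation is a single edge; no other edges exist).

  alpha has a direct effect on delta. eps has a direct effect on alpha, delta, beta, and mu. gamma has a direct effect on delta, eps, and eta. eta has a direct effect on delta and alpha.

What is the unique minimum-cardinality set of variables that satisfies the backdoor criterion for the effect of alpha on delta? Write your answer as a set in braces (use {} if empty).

{eps, eta}

Variables eligible for adjustment (non-descendants of alpha, excluding alpha and delta): {beta, eps, eta, gamma, mu}.
Backdoor paths from alpha to delta:
  P1: alpha <- eps <- gamma -> eta -> delta
  P2: alpha <- eps <- gamma -> delta
  P3: alpha <- eps -> delta
  P4: alpha <- eta <- gamma -> eps -> delta
  P5: alpha <- eta <- gamma -> delta
  P6: alpha <- eta -> delta
The empty set is not sufficient: P1 (alpha <- eps <- gamma -> eta -> delta) has no collider blocking it and no conditioned non-collider, so it is open.
Try {eps, eta}:
  P1: blocked at chain node eps ∈ conditioning set.
  P2: blocked at chain node eps ∈ conditioning set.
  P3: blocked at fork node eps ∈ conditioning set.
  P4: blocked at chain node eta ∈ conditioning set.
  P5: blocked at chain node eta ∈ conditioning set.
  P6: blocked at fork node eta ∈ conditioning set.
{eps, eta} contains no descendant of alpha and blocks every backdoor path.
Every element of {eps, eta} is needed (dropping eps leaves P2 open; dropping eta leaves P5 open), so no proper subset is valid.
Among all size-2 subsets of the eligible variables, only {eps, eta} blocks every backdoor path, so it is the unique smallest valid adjustment set.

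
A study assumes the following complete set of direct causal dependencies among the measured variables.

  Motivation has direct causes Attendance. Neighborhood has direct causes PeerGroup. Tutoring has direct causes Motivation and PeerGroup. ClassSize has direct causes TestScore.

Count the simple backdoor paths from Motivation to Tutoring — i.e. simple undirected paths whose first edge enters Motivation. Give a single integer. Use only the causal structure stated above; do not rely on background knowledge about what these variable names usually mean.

0

A backdoor path from Motivation to Tutoring is any simple undirected path whose first edge points into Motivation (i.e. leaves Motivation via a parent).
Parents of Motivation: {Attendance}.
No simple path from any parent of Motivation reaches Tutoring without revisiting Motivation, so there are no backdoor paths.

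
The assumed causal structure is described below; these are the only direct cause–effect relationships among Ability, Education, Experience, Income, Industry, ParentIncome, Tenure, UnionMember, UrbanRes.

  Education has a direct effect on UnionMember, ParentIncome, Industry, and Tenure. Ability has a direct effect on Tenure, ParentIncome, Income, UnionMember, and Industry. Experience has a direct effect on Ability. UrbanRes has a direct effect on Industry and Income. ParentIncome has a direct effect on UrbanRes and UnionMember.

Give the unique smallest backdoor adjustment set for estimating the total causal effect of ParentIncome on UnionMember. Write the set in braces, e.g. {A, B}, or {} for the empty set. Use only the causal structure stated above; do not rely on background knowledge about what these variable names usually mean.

Variables eligible for adjustment (non-descendants of ParentIncome, excluding ParentIncome and UnionMember): {Ability, Education, Experience, Tenure}.
Backdoor paths from ParentIncome to UnionMember:
  P1: ParentIncome <- Education -> Tenure <- Ability -> UnionMember
  P2: ParentIncome <- Education -> UnionMember
  P3: ParentIncome <- Education -> Industry <- Ability -> UnionMember
  P4: ParentIncome <- Education -> Industry <- UrbanRes -> Income <- Ability -> UnionMember
  P5: ParentIncome <- Ability -> Tenure <- Education -> UnionMember
  P6: ParentIncome <- Ability -> UnionMember
  P7: ParentIncome <- Ability -> Income <- UrbanRes -> Industry <- Education -> UnionMember
  P8: ParentIncome <- Ability -> Industry <- Education -> UnionMember
The empty set is not sufficient: P2 (ParentIncome <- Education -> UnionMember) has no collider blocking it and no conditioned non-collider, so it is open.
Try {Ability, Education}:
  P1: blocked at fork node Education ∈ conditioning set.
  P2: blocked at fork node Education ∈ conditioning set.
  P3: blocked at fork node Education ∈ conditioning set.
  P4: blocked at fork node Education ∈ conditioning set.
  P5: blocked at fork node Ability ∈ conditioning set.
  P6: blocked at fork node Ability ∈ conditioning set.
  P7: blocked at fork node Ability ∈ conditioning set.
  P8: blocked at fork node Ability ∈ conditioning set.
{Ability, Education} contains no descendant of ParentIncome and blocks every backdoor path.
Every element of {Ability, Education} is needed (dropping Ability leaves P6 open; dropping Education leaves P2 open), so no proper subset is valid.
Among all size-2 subsets of the eligible variables, only {Ability, Education} blocks every backdoor path, so it is the unique smallest valid adjustment set.

{Ability, Education}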